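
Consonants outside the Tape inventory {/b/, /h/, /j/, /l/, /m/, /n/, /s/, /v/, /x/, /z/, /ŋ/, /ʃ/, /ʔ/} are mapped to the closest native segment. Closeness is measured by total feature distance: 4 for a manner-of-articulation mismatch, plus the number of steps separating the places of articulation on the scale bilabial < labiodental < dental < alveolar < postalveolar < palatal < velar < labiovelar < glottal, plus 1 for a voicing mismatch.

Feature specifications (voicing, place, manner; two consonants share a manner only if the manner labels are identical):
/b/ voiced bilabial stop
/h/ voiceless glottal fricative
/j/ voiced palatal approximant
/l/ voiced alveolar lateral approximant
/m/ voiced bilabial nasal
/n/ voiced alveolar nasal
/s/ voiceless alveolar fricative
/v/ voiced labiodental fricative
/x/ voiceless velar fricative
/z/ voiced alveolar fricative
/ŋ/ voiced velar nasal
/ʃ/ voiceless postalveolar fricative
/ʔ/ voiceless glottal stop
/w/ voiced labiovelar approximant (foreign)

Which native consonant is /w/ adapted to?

/j/ is closest: same manner (approximant), place distance 2 (labiovelar→palatal), same voicing; total 2. Next closest is /ŋ/ at distance 5.

j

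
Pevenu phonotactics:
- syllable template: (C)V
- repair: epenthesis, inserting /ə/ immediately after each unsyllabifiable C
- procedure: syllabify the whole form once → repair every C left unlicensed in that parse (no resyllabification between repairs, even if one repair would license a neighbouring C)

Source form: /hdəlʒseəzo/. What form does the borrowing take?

hədələʒəseəzo

Under (C)V, the unsyllabifiable consonants are /h/, /l/, /ʒ/ (no codas are permitted; onsets are limited to one consonant).
Inserting the epenthetic vowel yields /h/ → /hə/, /l/ → /lə/, /ʒ/ → /ʒə/.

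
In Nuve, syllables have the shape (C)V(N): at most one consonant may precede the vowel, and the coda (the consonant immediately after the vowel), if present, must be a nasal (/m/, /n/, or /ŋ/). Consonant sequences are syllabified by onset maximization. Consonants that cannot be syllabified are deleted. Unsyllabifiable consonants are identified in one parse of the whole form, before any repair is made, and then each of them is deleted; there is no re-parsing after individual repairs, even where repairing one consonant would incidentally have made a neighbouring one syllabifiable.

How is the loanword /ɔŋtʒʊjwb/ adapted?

Under (C)V(N), the unsyllabifiable consonants are /t/, /j/, /w/, /b/ (only a nasal (/m/, /n/, or /ŋ/) is licensed in coda position; onsets are limited to one consonant).
Each unlicensed consonant is deleted: /t/, /j/, /w/, /b/.

ɔŋʒʊ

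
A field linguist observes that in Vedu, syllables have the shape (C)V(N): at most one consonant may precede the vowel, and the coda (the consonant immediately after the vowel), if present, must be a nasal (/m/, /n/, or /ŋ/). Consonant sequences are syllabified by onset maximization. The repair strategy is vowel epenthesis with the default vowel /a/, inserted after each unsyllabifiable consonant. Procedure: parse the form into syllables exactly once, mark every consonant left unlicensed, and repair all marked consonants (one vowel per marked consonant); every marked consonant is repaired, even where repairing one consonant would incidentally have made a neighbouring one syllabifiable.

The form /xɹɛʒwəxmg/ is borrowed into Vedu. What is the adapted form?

Syllabifying with onset maximization leaves /x/, /ʒ/, /x/, /m/, /g/ stranded (only a nasal (/m/, /n/, or /ŋ/) is licensed in coda position; onsets are limited to one consonant).
Inserting the epenthetic vowel yields /x/ → /xa/, /ʒ/ → /ʒa/, /x/ → /xa/, /m/ → /ma/, /g/ → /ga/.

xaɹɛʒawəxamaga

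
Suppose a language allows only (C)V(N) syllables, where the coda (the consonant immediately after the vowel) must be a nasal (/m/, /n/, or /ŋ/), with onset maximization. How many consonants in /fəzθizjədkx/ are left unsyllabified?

5

Syllabifying with onset maximization leaves /z/, /z/, /d/, /k/, /x/ stranded (only a nasal (/m/, /n/, or /ŋ/) is licensed in coda position; onsets are limited to one consonant).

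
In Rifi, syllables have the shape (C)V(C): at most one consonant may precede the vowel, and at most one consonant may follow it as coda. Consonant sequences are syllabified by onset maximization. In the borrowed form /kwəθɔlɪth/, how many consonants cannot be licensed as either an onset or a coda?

Syllabifying with onset maximization leaves /k/, /h/ stranded (at most one coda consonant is licensed; onsets are limited to one consonant).

2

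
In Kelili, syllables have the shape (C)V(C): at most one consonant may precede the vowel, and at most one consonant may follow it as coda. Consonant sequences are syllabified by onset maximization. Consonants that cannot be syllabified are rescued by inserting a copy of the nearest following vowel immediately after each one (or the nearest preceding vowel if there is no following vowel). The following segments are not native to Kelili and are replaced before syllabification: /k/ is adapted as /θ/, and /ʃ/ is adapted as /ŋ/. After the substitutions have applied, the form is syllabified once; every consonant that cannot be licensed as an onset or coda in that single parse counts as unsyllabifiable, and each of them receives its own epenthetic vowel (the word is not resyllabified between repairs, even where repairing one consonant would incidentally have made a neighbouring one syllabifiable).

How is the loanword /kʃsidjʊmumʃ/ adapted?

θiŋisidjʊmumŋu

Substitution: /k/ → /θ/, /ʃ/ → /ŋ/, giving /θŋsidjʊmumŋ/.
The consonants /θ/, /ŋ/, /ŋ/ cannot be parsed into a legal (C)V(C) syllable (at most one coda consonant is licensed; onsets are limited to one consonant).
Inserting the epenthetic vowel yields /θ/ → /θi/, /ŋ/ → /ŋi/, /ŋ/ → /ŋu/.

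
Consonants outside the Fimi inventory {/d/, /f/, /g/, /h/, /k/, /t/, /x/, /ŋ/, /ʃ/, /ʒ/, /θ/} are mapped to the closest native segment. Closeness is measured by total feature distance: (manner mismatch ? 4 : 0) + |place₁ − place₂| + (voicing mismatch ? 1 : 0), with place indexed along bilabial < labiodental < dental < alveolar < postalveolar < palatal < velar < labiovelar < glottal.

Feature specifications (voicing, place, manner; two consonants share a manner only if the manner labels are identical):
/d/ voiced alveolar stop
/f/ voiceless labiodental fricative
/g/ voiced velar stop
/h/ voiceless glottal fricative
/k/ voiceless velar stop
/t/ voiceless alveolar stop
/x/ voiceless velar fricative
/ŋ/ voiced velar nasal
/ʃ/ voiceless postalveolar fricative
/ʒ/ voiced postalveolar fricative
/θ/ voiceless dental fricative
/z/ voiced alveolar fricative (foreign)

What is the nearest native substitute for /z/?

ʒ

/ʒ/ is closest: same manner (fricative), place distance 1 (alveolar→postalveolar), same voicing; total 1. Next closest is /ʃ/ at distance 2.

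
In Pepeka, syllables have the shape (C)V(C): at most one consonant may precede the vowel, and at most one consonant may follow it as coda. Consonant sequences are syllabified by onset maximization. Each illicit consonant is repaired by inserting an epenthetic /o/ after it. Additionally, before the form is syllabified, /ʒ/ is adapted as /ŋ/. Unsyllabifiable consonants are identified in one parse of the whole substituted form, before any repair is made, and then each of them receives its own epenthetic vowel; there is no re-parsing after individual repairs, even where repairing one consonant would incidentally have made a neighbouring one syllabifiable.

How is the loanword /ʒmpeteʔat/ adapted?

ŋomopeteʔat

Substitution: /ʒ/ → /ŋ/, giving /ŋmpeteʔat/.
Syllabifying with onset maximization leaves /ŋ/, /m/ stranded (at most one coda consonant is licensed; onsets are limited to one consonant).
Inserting the epenthetic vowel yields /ŋ/ → /ŋo/, /m/ → /mo/.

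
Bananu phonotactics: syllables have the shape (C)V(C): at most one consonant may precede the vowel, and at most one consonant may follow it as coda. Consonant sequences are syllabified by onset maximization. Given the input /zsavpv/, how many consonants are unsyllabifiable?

The consonants /z/, /p/, /v/ cannot be parsed into a legal (C)V(C) syllable (at most one coda consonant is licensed; onsets are limited to one consonant).

3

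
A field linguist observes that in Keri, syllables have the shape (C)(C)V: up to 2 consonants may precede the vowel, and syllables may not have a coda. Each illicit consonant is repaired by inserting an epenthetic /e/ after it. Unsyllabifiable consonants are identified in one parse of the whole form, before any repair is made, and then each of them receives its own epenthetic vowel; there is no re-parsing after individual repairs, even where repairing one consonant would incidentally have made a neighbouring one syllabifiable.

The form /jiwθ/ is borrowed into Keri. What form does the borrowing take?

jiweθe

Under (C)(C)V, the unsyllabifiable consonants are /w/, /θ/ (no codas are permitted; onsets may contain at most 2 consonants).
Inserting the epenthetic vowel yields /w/ → /we/, /θ/ → /θe/.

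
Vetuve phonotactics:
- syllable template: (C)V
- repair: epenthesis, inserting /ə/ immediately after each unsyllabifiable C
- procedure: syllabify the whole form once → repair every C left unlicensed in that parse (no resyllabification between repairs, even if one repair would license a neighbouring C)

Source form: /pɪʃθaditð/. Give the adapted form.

pɪʃəθaditəðə

Under (C)V, the unsyllabifiable consonants are /ʃ/, /t/, /ð/ (no codas are permitted; onsets are limited to one consonant).
Each unlicensed consonant becomes the onset of a new syllable: /ʃ/ → /ʃə/, /t/ → /tə/, /ð/ → /ðə/.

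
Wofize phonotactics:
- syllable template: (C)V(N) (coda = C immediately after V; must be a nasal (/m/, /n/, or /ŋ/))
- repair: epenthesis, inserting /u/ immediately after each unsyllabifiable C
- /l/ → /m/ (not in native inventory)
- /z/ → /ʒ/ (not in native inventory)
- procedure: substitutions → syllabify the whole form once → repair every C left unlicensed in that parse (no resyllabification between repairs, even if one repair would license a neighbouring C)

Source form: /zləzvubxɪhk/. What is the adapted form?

Substitution: /z/ → /ʒ/, /l/ → /m/, giving /ʒməʒvubxɪhk/.
The consonants /ʒ/, /ʒ/, /b/, /h/, /k/ cannot be parsed into a legal (C)V(N) syllable (only a nasal (/m/, /n/, or /ŋ/) is licensed in coda position; onsets are limited to one consonant).
Epenthesis after each stranded consonant: /ʒ/ → /ʒu/, /ʒ/ → /ʒu/, /b/ → /bu/, /h/ → /hu/, /k/ → /ku/.

ʒuməʒuvubuxɪhuku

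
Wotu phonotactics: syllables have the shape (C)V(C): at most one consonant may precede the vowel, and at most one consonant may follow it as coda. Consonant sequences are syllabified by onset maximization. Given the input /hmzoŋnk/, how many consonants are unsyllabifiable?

Syllabifying with onset maximization leaves /h/, /m/, /n/, /k/ stranded (at most one coda consonant is licensed; onsets are limited to one consonant).

4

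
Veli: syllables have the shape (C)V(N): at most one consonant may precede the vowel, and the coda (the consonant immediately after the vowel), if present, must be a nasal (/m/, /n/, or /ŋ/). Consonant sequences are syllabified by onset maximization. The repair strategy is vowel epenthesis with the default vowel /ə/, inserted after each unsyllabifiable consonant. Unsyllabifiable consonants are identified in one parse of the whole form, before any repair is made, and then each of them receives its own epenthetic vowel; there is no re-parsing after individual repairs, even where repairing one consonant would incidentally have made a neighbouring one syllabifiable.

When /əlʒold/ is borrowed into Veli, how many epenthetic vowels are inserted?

3

The unsyllabifiable consonants are /l/, /l/, /d/; each receives one epenthetic vowel.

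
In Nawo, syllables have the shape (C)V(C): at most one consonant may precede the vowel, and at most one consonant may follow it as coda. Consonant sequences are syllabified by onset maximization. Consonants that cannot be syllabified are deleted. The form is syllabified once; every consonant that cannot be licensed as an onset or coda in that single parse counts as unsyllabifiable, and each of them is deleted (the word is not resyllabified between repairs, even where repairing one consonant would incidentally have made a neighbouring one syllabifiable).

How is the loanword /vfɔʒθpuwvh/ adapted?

Under (C)V(C), the unsyllabifiable consonants are /v/, /θ/, /v/, /h/ (at most one coda consonant is licensed; onsets are limited to one consonant).
Deletion applies to /v/, /θ/, /v/, /h/.

fɔʒpuw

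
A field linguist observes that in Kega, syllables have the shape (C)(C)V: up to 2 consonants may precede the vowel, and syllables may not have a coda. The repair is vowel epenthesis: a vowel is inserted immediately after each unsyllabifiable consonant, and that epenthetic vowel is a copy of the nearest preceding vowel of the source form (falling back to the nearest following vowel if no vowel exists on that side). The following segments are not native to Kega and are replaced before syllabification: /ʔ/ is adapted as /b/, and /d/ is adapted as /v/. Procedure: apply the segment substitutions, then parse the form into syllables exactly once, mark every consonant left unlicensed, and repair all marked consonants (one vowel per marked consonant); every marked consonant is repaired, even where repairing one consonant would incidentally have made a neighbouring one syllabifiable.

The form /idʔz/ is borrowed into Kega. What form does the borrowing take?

Substitution: /d/ → /v/, /ʔ/ → /b/, giving /ivbz/.
Under (C)(C)V, the unsyllabifiable consonants are /v/, /b/, /z/ (no codas are permitted; onsets may contain at most 2 consonants).
Inserting the epenthetic vowel yields /v/ → /vi/, /b/ → /bi/, /z/ → /zi/.

ivibizi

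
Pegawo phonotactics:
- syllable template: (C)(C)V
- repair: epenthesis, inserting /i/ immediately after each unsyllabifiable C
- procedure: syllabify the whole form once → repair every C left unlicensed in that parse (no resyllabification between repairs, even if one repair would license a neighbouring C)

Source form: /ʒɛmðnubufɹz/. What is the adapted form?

Under (C)(C)V, the unsyllabifiable consonants are /m/, /f/, /ɹ/, /z/ (no codas are permitted; onsets may contain at most 2 consonants).
Epenthesis after each stranded consonant: /m/ → /mi/, /f/ → /fi/, /ɹ/ → /ɹi/, /z/ → /zi/.

ʒɛmiðnubufiɹizi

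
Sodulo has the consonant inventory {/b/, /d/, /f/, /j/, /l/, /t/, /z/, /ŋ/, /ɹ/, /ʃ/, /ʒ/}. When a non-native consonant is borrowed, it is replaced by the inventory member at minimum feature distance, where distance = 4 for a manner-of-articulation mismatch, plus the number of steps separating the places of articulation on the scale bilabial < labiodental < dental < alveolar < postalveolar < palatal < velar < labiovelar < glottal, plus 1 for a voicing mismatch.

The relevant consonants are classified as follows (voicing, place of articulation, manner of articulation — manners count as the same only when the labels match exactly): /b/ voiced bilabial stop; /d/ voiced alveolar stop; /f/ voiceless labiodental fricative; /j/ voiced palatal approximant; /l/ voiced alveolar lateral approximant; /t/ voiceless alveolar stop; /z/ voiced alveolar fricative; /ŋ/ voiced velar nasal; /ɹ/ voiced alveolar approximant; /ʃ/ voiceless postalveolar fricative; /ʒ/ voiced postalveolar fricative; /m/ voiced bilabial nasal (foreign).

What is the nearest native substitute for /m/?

b

/b/ is closest: manner differs (nasal→stop, +4), place distance 0 (bilabial→bilabial), same voicing; total 4. Next closest is /f/ at distance 6.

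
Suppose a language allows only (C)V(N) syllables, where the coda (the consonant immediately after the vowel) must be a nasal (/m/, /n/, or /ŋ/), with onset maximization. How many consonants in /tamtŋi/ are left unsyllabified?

Under (C)V(N), the unsyllabifiable consonants are /t/ (only a nasal (/m/, /n/, or /ŋ/) is licensed in coda position; onsets are limited to one consonant).

1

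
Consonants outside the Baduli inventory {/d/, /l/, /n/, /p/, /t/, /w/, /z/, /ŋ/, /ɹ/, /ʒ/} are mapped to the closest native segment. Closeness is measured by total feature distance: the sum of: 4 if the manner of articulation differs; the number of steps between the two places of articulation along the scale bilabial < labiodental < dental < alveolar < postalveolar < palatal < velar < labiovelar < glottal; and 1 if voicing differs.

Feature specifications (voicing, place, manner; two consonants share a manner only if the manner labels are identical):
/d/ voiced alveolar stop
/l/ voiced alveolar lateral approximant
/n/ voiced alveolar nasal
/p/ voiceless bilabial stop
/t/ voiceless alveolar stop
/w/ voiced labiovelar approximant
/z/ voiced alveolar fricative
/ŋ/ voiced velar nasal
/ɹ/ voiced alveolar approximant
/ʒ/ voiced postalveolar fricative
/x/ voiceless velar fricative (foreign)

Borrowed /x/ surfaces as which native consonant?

ʒ

/ʒ/ is closest: same manner (fricative), place distance 2 (velar→postalveolar), voicing differs (+1); total 3. Next closest is /z/ at distance 4.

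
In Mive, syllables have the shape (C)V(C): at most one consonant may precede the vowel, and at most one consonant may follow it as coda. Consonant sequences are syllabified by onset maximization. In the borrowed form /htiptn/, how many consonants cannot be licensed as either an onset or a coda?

3

The consonants /h/, /t/, /n/ cannot be parsed into a legal (C)V(C) syllable (at most one coda consonant is licensed; onsets are limited to one consonant).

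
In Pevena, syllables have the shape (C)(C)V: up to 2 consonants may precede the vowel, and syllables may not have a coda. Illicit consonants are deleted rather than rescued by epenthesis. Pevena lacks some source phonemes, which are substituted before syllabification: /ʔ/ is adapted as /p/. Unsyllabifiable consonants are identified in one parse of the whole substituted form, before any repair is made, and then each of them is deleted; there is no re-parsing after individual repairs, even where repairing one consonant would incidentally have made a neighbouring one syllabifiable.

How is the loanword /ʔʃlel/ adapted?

ʃle

Substitution: /ʔ/ → /p/, giving /pʃlel/.
Syllabifying with onset maximization leaves /p/, /l/ stranded (no codas are permitted; onsets may contain at most 2 consonants).
Each unlicensed consonant is deleted: /p/, /l/.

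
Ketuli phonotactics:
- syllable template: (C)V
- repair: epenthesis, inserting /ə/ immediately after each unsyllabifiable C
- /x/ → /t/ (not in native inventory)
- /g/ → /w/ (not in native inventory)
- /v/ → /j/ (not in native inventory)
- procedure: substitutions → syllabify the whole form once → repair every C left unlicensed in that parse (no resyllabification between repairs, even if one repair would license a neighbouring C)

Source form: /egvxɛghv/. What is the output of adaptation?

ewəjətɛwəhəjə

Substitution: /g/ → /w/, /v/ → /j/, /x/ → /t/, giving /ewjtɛwhj/.
The consonants /w/, /j/, /w/, /h/, /j/ cannot be parsed into a legal (C)V syllable (no codas are permitted; onsets are limited to one consonant).
Epenthesis after each stranded consonant: /w/ → /wə/, /j/ → /jə/, /w/ → /wə/, /h/ → /hə/, /j/ → /jə/.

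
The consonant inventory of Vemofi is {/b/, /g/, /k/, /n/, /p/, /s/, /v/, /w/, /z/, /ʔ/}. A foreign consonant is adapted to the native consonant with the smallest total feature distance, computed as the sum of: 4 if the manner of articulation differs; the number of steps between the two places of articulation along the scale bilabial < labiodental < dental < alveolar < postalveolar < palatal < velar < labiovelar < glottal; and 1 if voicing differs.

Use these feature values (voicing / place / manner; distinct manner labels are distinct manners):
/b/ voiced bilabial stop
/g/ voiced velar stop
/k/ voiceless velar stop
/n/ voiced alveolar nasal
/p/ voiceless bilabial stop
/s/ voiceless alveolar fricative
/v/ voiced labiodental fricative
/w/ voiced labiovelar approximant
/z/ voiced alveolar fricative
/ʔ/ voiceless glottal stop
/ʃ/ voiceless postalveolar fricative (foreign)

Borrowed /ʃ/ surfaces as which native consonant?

s

/s/ is closest: same manner (fricative), place distance 1 (postalveolar→alveolar), same voicing; total 1. Next closest is /z/ at distance 2.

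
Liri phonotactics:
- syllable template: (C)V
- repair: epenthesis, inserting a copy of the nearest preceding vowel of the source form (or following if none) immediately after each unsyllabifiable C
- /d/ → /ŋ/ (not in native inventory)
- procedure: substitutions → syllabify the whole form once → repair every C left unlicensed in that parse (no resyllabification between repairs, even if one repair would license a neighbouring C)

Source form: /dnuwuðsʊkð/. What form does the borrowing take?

Substitution: /d/ → /ŋ/, giving /ŋnuwuðsʊkð/.
Under (C)V, the unsyllabifiable consonants are /ŋ/, /ð/, /k/, /ð/ (no codas are permitted; onsets are limited to one consonant).
Inserting the epenthetic vowel yields /ŋ/ → /ŋu/, /ð/ → /ðu/, /k/ → /kʊ/, /ð/ → /ðʊ/.

ŋunuwuðusʊkʊðʊ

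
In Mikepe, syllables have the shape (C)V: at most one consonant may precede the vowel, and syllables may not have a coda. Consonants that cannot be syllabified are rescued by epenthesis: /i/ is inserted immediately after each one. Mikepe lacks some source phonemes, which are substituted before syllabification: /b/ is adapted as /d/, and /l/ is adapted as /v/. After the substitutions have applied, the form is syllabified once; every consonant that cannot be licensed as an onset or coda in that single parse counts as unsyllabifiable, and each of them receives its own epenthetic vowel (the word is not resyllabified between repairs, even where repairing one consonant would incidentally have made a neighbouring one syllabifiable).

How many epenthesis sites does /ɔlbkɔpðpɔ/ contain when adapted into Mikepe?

4

After substitution the input is /ɔvdkɔpðpɔ/.
The unsyllabifiable consonants are /v/, /d/, /p/, /ð/; each receives one epenthetic vowel.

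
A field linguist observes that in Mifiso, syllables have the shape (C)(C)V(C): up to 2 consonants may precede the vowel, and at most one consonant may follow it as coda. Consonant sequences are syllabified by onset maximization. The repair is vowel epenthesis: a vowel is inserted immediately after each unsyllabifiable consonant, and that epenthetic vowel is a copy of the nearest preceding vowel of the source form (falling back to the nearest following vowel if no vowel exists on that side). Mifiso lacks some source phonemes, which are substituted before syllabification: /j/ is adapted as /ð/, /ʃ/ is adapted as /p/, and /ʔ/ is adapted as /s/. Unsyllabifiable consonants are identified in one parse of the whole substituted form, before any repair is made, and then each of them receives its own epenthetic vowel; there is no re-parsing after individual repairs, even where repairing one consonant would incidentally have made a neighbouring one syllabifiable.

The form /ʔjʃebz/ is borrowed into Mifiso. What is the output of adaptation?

seðpebze

Substitution: /ʔ/ → /s/, /j/ → /ð/, /ʃ/ → /p/, giving /sðpebz/.
Syllabifying with onset maximization leaves /s/, /z/ stranded (at most one coda consonant is licensed; onsets may contain at most 2 consonants).
Epenthesis after each stranded consonant: /s/ → /se/, /z/ → /ze/.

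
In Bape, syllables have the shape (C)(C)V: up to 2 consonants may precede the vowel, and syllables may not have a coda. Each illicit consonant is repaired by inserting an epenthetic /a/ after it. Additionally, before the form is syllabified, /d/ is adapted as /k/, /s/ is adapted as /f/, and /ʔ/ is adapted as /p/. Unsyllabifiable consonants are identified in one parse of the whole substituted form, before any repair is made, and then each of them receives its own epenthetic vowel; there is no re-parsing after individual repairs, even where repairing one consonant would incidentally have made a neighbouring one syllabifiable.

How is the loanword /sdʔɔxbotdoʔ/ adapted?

fakpɔxbotkopa

Substitution: /s/ → /f/, /d/ → /k/, /ʔ/ → /p/, giving /fkpɔxbotkop/.
The consonants /f/, /p/ cannot be parsed into a legal (C)(C)V syllable (no codas are permitted; onsets may contain at most 2 consonants).
Epenthesis after each stranded consonant: /f/ → /fa/, /p/ → /pa/.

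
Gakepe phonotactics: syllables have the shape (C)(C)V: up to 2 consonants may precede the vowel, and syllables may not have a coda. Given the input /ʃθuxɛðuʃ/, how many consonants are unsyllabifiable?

Syllabifying with onset maximization leaves /ʃ/ stranded (no codas are permitted; onsets may contain at most 2 consonants).

1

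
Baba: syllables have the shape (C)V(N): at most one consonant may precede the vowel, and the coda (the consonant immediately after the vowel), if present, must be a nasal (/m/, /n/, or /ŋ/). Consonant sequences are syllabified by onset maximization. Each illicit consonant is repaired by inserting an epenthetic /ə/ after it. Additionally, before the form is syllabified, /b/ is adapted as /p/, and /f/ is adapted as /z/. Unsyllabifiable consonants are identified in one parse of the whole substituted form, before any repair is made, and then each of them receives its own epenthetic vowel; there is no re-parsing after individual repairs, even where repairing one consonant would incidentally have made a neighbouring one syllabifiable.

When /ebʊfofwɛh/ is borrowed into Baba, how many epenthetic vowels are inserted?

2

After substitution the input is /epʊzozwɛh/.
The unsyllabifiable consonants are /z/, /h/; each receives one epenthetic vowel.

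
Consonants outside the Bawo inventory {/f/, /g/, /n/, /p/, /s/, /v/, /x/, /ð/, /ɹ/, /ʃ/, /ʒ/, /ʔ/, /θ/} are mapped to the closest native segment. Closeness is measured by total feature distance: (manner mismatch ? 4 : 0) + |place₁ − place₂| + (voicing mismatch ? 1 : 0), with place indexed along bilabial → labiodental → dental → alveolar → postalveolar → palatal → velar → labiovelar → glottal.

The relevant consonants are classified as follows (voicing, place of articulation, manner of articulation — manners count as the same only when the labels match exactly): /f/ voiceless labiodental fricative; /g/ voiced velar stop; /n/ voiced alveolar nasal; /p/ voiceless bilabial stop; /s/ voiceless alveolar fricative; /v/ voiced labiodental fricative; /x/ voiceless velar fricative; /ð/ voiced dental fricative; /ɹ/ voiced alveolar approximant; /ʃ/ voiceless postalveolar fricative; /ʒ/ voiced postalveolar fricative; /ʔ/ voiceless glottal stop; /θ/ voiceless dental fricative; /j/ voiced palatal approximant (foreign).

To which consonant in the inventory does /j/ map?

/ɹ/ is closest: same manner (approximant), place distance 2 (palatal→alveolar), same voicing; total 2. Next closest is /g/ at distance 5.

ɹ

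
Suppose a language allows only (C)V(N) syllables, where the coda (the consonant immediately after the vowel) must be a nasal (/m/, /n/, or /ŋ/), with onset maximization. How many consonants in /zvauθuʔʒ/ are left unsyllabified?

3

Under (C)V(N), the unsyllabifiable consonants are /z/, /ʔ/, /ʒ/ (only a nasal (/m/, /n/, or /ŋ/) is licensed in coda position; onsets are limited to one consonant).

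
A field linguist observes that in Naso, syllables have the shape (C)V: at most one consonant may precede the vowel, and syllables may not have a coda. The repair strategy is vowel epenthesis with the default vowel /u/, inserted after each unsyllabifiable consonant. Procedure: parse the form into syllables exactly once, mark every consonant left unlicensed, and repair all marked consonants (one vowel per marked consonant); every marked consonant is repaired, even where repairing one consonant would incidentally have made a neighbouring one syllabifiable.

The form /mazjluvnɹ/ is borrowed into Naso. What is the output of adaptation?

Syllabifying with onset maximization leaves /z/, /j/, /v/, /n/, /ɹ/ stranded (no codas are permitted; onsets are limited to one consonant).
Epenthesis after each stranded consonant: /z/ → /zu/, /j/ → /ju/, /v/ → /vu/, /n/ → /nu/, /ɹ/ → /ɹu/.

mazujuluvunuɹu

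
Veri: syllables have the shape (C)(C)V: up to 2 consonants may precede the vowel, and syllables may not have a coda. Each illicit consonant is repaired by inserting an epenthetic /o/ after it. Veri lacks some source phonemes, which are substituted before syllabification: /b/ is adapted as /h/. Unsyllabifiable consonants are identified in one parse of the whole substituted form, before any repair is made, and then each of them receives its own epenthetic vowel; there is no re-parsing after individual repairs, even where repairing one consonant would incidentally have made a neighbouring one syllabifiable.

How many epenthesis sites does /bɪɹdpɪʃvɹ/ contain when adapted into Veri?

After substitution the input is /hɪɹdpɪʃvɹ/.
The unsyllabifiable consonants are /ɹ/, /ʃ/, /v/, /ɹ/; each receives one epenthetic vowel.

4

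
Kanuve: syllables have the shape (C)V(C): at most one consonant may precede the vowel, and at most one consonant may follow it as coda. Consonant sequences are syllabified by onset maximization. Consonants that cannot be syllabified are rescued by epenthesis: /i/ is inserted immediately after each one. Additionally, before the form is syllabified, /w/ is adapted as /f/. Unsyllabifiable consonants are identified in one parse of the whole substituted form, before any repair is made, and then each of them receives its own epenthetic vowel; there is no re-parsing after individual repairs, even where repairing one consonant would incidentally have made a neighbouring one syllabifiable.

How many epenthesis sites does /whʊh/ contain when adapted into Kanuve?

1

After substitution the input is /fhʊh/.
The unsyllabifiable consonants are /f/; each receives one epenthetic vowel.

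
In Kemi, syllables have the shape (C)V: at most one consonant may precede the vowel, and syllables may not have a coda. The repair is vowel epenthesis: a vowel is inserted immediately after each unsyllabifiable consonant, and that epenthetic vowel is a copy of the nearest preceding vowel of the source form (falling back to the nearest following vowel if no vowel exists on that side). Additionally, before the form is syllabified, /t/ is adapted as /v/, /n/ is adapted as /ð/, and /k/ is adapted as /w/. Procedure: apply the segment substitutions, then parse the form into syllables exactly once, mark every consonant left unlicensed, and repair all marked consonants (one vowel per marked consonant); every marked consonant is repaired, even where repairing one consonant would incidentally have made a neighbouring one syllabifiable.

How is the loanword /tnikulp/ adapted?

Substitution: /t/ → /v/, /n/ → /ð/, /k/ → /w/, giving /vðiwulp/.
Syllabifying with onset maximization leaves /v/, /l/, /p/ stranded (no codas are permitted; onsets are limited to one consonant).
Epenthesis after each stranded consonant: /v/ → /vi/, /l/ → /lu/, /p/ → /pu/.

viðiwulupu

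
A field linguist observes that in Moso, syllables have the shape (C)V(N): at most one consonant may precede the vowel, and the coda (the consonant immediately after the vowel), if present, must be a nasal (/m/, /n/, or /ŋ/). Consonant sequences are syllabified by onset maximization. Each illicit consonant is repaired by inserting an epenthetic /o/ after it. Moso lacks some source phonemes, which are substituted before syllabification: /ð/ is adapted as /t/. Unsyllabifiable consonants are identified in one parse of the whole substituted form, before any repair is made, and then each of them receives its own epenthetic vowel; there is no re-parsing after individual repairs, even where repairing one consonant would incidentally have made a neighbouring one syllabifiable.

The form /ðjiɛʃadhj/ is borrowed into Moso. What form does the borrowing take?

Substitution: /ð/ → /t/, giving /tjiɛʃadhj/.
Under (C)V(N), the unsyllabifiable consonants are /t/, /d/, /h/, /j/ (only a nasal (/m/, /n/, or /ŋ/) is licensed in coda position; onsets are limited to one consonant).
Each unlicensed consonant becomes the onset of a new syllable: /t/ → /to/, /d/ → /do/, /h/ → /ho/, /j/ → /jo/.

tojiɛʃadohojo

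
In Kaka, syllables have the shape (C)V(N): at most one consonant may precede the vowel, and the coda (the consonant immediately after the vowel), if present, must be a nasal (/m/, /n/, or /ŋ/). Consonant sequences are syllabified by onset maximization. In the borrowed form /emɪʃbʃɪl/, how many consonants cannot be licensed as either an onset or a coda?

The consonants /ʃ/, /b/, /l/ cannot be parsed into a legal (C)V(N) syllable (only a nasal (/m/, /n/, or /ŋ/) is licensed in coda position; onsets are limited to one consonant).

3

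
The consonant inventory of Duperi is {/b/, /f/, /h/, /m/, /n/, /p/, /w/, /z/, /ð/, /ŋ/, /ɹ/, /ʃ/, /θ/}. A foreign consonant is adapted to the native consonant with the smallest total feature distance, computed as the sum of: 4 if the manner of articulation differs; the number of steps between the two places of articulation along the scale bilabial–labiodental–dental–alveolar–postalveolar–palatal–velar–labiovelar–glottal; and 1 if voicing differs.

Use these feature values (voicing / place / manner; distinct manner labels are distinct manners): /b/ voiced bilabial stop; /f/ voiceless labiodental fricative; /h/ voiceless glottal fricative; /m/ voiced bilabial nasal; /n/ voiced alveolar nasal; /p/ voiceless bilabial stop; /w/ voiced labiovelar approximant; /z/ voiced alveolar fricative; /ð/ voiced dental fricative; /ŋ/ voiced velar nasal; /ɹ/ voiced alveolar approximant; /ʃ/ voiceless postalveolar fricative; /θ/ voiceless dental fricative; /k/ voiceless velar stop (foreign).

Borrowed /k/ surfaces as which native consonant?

ŋ

/ŋ/ is closest: manner differs (stop→nasal, +4), place distance 0 (velar→velar), voicing differs (+1); total 5. Next closest is /h/ at distance 6.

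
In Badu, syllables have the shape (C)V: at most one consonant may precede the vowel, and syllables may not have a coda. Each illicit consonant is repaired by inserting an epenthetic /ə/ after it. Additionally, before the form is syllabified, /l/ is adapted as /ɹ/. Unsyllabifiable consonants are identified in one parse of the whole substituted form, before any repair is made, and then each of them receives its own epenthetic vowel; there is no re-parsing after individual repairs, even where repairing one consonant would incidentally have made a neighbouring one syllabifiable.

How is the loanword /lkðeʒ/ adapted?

Substitution: /l/ → /ɹ/, giving /ɹkðeʒ/.
Under (C)V, the unsyllabifiable consonants are /ɹ/, /k/, /ʒ/ (no codas are permitted; onsets are limited to one consonant).
Epenthesis after each stranded consonant: /ɹ/ → /ɹə/, /k/ → /kə/, /ʒ/ → /ʒə/.

ɹəkəðeʒə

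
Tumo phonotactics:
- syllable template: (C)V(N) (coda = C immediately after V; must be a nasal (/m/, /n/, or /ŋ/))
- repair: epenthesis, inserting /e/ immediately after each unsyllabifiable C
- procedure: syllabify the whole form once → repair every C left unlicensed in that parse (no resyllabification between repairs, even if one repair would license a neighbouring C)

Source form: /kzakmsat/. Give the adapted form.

kezakemesate

The consonants /k/, /k/, /m/, /t/ cannot be parsed into a legal (C)V(N) syllable (only a nasal (/m/, /n/, or /ŋ/) is licensed in coda position; onsets are limited to one consonant).
Epenthesis after each stranded consonant: /k/ → /ke/, /k/ → /ke/, /m/ → /me/, /t/ → /te/.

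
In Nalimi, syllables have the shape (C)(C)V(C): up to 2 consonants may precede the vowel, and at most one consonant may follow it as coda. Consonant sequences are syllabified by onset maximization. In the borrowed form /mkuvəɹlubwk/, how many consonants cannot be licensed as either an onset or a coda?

Under (C)(C)V(C), the unsyllabifiable consonants are /w/, /k/ (at most one coda consonant is licensed; onsets may contain at most 2 consonants).

2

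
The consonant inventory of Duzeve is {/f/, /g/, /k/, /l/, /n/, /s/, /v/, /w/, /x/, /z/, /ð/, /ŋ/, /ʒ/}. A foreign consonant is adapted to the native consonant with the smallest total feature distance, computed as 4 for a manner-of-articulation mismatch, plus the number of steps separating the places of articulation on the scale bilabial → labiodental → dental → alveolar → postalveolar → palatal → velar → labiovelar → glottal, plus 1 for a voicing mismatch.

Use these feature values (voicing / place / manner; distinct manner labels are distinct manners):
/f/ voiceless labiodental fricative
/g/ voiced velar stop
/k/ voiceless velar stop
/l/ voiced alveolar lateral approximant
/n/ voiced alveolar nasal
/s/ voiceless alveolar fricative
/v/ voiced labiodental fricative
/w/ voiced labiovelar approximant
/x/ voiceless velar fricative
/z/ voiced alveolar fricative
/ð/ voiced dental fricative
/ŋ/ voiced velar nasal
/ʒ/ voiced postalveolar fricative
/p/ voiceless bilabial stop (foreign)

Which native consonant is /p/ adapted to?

f

/f/ is closest: manner differs (stop→fricative, +4), place distance 1 (bilabial→labiodental), same voicing; total 5. Next closest is /k/ at distance 6.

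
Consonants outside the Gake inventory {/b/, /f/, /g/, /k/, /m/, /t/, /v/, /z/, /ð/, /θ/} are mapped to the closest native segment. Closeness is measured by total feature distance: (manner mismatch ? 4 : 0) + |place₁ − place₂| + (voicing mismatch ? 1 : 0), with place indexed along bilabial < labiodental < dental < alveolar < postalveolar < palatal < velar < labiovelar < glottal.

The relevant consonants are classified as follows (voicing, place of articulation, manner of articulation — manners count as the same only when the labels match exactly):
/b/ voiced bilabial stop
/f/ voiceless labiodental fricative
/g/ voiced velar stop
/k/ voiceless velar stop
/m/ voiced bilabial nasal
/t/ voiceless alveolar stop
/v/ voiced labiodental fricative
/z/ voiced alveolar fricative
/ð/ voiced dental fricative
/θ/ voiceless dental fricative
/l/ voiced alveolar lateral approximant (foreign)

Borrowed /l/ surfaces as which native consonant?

z

/z/ is closest: manner differs (lateral approximant→fricative, +4), place distance 0 (alveolar→alveolar), same voicing; total 4. Next closest is /t/ at distance 5.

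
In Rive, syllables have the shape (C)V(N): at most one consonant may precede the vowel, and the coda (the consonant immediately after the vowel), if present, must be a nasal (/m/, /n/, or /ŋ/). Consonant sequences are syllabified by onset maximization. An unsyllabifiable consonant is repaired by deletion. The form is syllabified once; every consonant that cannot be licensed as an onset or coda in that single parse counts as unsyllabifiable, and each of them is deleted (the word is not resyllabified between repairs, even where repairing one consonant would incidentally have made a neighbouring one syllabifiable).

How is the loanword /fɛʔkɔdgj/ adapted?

fɛkɔ

The consonants /ʔ/, /d/, /g/, /j/ cannot be parsed into a legal (C)V(N) syllable (only a nasal (/m/, /n/, or /ŋ/) is licensed in coda position; onsets are limited to one consonant).
Each unlicensed consonant is deleted: /ʔ/, /d/, /g/, /j/.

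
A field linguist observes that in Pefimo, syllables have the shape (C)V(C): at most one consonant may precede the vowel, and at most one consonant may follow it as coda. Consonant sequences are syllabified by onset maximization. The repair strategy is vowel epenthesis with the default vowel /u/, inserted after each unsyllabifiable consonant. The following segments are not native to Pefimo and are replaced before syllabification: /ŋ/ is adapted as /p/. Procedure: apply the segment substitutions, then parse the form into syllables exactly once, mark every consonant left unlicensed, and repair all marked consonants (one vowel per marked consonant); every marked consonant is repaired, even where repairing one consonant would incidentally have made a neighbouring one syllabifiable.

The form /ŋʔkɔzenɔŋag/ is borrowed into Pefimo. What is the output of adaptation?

puʔukɔzenɔpag

Substitution: /ŋ/ → /p/, giving /pʔkɔzenɔpag/.
The consonants /p/, /ʔ/ cannot be parsed into a legal (C)V(C) syllable (at most one coda consonant is licensed; onsets are limited to one consonant).
Inserting the epenthetic vowel yields /p/ → /pu/, /ʔ/ → /ʔu/.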